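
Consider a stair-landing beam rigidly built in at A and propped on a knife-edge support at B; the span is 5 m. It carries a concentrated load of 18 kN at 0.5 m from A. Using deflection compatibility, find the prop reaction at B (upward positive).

Take the reaction at B as the redundant and release it; the primary structure is a cantilever fixed at A.
Free-end deflection of the primary structure under the applied loading (downward +):
  point load 18 at a = 0.5: Pa²(3L − a)/(6EI) = 10.88/EI
Tip deflection under a unit load at B: L³/(3EI) = 41.67/EI.
Compatibility at B: δ_0 − R_B·δ_{BB} = 0, so R_B = 10.88/41.67 = 0.261 kN.

R_B = 0.261 kN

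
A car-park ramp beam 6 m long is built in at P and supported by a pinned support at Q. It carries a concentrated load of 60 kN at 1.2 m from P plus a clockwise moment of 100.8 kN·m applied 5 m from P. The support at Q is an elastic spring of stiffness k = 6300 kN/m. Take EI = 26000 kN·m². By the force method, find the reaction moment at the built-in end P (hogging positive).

M_P = 14.7 kN·m

Remove the prop at Q; the released (primary) structure is a cantilever built in at P.
Deflection at Q on the released cantilever, summing each load's contribution:
  point load 60 at a = 1.2: Pa²(3L − a)/(6EI) = 241.9/EI
  clockwise couple 100.8 at a = 5: M₀a(2L − a)/(2EI) = 1764/EI
  δ_0 = 2006/EI
Flexibility coefficient — unit upward force at Q: δ_{QQ} = L³/(3EI) = 72/EI.
With EI = 26000 kN·m²: δ_0 = 0.077151 m and δ_{QQ} = 0.002769 m/kN.
Compatibility — the spring shortens by R_Q/k under the reaction it provides: δ_0 − R_Q·δ_{QQ} = R_Q/k. With 1/k = 0.000159 m/kN, R_Q = δ_0 / (δ_{QQ} + 1/k) = 0.077151 / (0.002769 + 0.000159) = 26.35 kN.
Moment equilibrium about P: M_P = Σ(load moments about P) − R_Q·L = 172.8 − 26.35×6 = 14.7 kN·m.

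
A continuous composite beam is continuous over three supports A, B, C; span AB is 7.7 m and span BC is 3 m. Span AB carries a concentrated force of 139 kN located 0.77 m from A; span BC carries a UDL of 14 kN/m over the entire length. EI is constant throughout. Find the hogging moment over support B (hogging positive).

M_B = 42.54 kN·m

Insert a hinge at B; M_B is the redundant, and each span becomes simply supported.
Rotations at B on the released spans (each span's end-slope, ×1/EI):
  span AB: point load 139 at a = 0.77: Pab(L + a)/(6LEI) = 136/EI
  span BC: UDL 14: wL³/(24EI) = 15.75/EI
  relative rotation θ_0 = (136 + 15.75)/EI = 151.7/EI
A unit hogging moment at B produces rotation L₁/(3EI) + L₂/(3EI) = 3.567/EI.
Compatibility: M_B·(L₁+L₂)/(3EI) = θ_0, giving M_B = 42.54 kN·m (hogging).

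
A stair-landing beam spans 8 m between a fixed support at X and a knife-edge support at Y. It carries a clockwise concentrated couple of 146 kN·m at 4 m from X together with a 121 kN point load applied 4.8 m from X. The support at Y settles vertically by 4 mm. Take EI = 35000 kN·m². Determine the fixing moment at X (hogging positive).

M_X = 150.9 kN·m

Release the roller at Y. Primary structure: cantilever fixed at X.
Primary-structure tip deflection at Y by superposition:
  clockwise couple 146 at a = 4: M₀a(2L − a)/(2EI) = 3504/EI
  point load 121 at a = 4.8: Pa²(3L − a)/(6EI) = 8921/EI
  δ_0 = 12425/EI
Flexibility coefficient — unit upward force at Y: δ_{YY} = L³/(3EI) = 170.7/EI.
With EI = 35000 kN·m²: δ_0 = 0.355 m and δ_{YY} = 0.004876 m/kN.
Compatibility — the beam at Y must follow the support down by 0.004 m: δ_0 − R_Y·δ_{YY} = 0.004, so R_Y = (0.355 − 0.004)/0.004876 = 71.98 kN.
Moment equilibrium about X: M_X = Σ(load moments about X) − R_Y·L = 726.8 − 71.98×8 = 150.9 kN·m.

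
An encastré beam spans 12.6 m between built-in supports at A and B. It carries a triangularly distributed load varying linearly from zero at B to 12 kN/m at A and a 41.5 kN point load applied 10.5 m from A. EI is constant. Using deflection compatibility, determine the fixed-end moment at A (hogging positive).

M_A = 107.4 kN·m

Release both end moments; the primary structure is a simply-supported span AB with redundants M_A and M_B.
End rotations of the released simple span under the applied load (×1/EI):
  at A: triangular load, peak 12: w₀L³/(45EI) = 533.4/EI
  at B: triangular load, peak 12: 7w₀L³/(360EI) = 466.8/EI
  at A: point load 41.5 at a = 10.5: Pab(L + b)/(6LEI) = 177.9/EI
  at B: point load 41.5 at a = 10.5: Pab(L + a)/(6LEI) = 279.6/EI
  θ_A0 = 711.4/EI,  θ_B0 = 746.4/EI
Flexibility coefficients: a unit moment at one end gives L/(3EI) there and L/(6EI) at the far end, so f₁₁ = f₂₂ = 4.2/EI and f₁₂ = f₂₁ = 2.1/EI.
Compatibility — zero rotation at each built-in end:
  4.2 M_A + 2.1 M_B = 711.4
  2.1 M_A + 4.2 M_B = 746.4
Solving the pair gives M_A = 107.4 kN·m and M_B = 124 kN·m (hogging).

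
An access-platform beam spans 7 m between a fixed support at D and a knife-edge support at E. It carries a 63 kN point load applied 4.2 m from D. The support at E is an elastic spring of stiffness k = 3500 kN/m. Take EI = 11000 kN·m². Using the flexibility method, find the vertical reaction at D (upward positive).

Choose R_E as the redundant. The primary structure is the cantilever fixed at D.
Free-end deflection of the primary structure under the applied loading (downward +):
  point load 63 at a = 4.2: Pa²(3L − a)/(6EI) = 3112/EI
Flexibility coefficient — unit upward force at E: δ_{EE} = L³/(3EI) = 114.3/EI.
With EI = 11000 kN·m²: δ_0 = 0.28288 m and δ_{EE} = 0.010394 m/kN.
Compatibility — the spring shortens by R_E/k under the reaction it provides: δ_0 − R_E·δ_{EE} = R_E/k. With 1/k = 0.000286 m/kN, R_E = δ_0 / (δ_{EE} + 1/k) = 0.28288 / (0.010394 + 0.000286) = 26.49 kN.
Vertical equilibrium: R_D = ΣP − R_E = 63 − 26.49 = 36.51 kN.

R_D = 36.51 kN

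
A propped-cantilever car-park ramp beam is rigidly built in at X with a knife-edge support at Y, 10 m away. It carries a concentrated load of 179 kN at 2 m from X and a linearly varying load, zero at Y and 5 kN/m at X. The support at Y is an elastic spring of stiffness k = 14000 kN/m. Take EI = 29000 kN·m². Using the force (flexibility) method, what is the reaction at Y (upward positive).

Take the reaction at Y as the redundant and release it; the primary structure is a cantilever fixed at X.
Downward deflection at the released point Y due to the loads:
  point load 179 at a = 2: Pa²(3L − a)/(6EI) = 3341/EI
  triangular load, peak 5 at the fixed end: w₀L⁴/(30EI) = 1667/EI
  δ_0 = 5008/EI
Tip deflection under a unit load at Y: L³/(3EI) = 333.3/EI.
With EI = 29000 kN·m²: δ_0 = 0.17269 m and δ_{YY} = 0.011494 m/kN.
Compatibility — the spring shortens by R_Y/k under the reaction it provides: δ_0 − R_Y·δ_{YY} = R_Y/k. With 1/k = 0.000071 m/kN, R_Y = δ_0 / (δ_{YY} + 1/k) = 0.17269 / (0.011494 + 0.000071) = 14.93 kN.

R_Y = 14.93 kN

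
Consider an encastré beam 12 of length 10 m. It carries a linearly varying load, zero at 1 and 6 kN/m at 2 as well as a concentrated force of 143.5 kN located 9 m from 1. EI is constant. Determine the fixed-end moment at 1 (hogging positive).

Take the two fixed-end moments M_1, M_2 as redundants; the released structure is the simple span 12.
End rotations of the released simple span under the applied load (×1/EI):
  at 1: triangular load, peak 6: 7w₀L³/(360EI) = 116.7/EI
  at 2: triangular load, peak 6: w₀L³/(45EI) = 133.3/EI
  at 1: point load 143.5 at a = 9: Pab(L + b)/(6LEI) = 236.8/EI
  at 2: point load 143.5 at a = 9: Pab(L + a)/(6LEI) = 409/EI
  θ_10 = 353.4/EI,  θ_20 = 542.3/EI
Flexibility coefficients: a unit moment at one end gives L/(3EI) there and L/(6EI) at the far end, so f₁₁ = f₂₂ = 3.333/EI and f₁₂ = f₂₁ = 1.667/EI.
Compatibility — zero rotation at each built-in end:
  3.333 M_1 + 1.667 M_2 = 353.4
  1.667 M_1 + 3.333 M_2 = 542.3
Solving the pair gives M_1 = 32.91 kN·m and M_2 = 146.2 kN·m (hogging).

M_1 = 32.91 kN·m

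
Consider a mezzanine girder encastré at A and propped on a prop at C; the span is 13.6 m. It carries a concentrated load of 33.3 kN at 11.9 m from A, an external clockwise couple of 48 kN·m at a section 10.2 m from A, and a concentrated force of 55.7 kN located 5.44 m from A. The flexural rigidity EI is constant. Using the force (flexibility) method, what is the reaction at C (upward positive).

R_C = 43.64 kN

Release the roller at C. Primary structure: cantilever fixed at A.
Deflection at C on the released cantilever, summing each load's contribution:
  point load 33.3 at a = 11.9: Pa²(3L − a)/(6EI) = 22714/EI
  clockwise couple 48 at a = 10.2: M₀a(2L − a)/(2EI) = 4162/EI
  point load 55.7 at a = 5.44: Pa²(3L − a)/(6EI) = 9714/EI
  δ_0 = 36589/EI
Tip deflection under a unit load at C: L³/(3EI) = 838.5/EI.
Compatibility at C: δ_0 − R_C·δ_{CC} = 0, so R_C = 36589/838.5 = 43.64 kN.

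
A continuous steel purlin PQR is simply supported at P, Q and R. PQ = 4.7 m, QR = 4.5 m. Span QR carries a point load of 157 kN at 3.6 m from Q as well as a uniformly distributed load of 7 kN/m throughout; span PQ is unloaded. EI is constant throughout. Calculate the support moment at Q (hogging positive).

M_Q = 41.84 kN·m

Insert a hinge at Q; M_Q is the redundant, and each span becomes simply supported.
Rotations at Q on the released spans (each span's end-slope, ×1/EI):
  span QR: point load 157 at a = 3.6: Pab(L + b)/(6LEI) = 101.7/EI
  span QR: UDL 7: wL³/(24EI) = 26.58/EI
  relative rotation θ_0 = (0 + 128.3)/EI = 128.3/EI
A unit hogging moment at Q produces rotation L₁/(3EI) + L₂/(3EI) = 3.067/EI.
Slope continuity at Q: θ_0 = M_Q·3.067/EI, so M_Q = 128.3/3.067 = 41.84 kN·m (hogging).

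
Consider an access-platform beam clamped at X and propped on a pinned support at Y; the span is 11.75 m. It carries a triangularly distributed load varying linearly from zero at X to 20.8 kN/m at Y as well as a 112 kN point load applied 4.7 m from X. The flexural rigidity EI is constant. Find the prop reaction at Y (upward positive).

Choose R_Y as the redundant. The primary structure is the cantilever fixed at X.
Primary-structure tip deflection at Y by superposition:
  triangular load, peak 20.8 at the free end: 11w₀L⁴/(120EI) = 36343/EI
  point load 112 at a = 4.7: Pa²(3L − a)/(6EI) = 12597/EI
  δ_0 = 48941/EI
Flexibility coefficient — unit upward force at Y: δ_{YY} = L³/(3EI) = 540.7/EI.
Compatibility at Y: δ_0 − R_Y·δ_{YY} = 0, so R_Y = 48941/540.7 = 90.51 kN.

R_Y = 90.51 kN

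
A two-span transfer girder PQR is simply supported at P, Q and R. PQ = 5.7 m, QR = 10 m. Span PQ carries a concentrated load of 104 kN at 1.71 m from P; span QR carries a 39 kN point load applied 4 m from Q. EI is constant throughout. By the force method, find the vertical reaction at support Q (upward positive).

Take M_Q as the redundant. Released structure: two simple spans PQ and QR with a hinge at Q.
Rotations at Q on the released spans (each span's end-slope, ×1/EI):
  span PQ: point load 104 at a = 1.71: Pab(L + a)/(6LEI) = 153.7/EI
  span QR: point load 39 at a = 4: Pab(L + b)/(6LEI) = 249.6/EI
  relative rotation θ_0 = (153.7 + 249.6)/EI = 403.3/EI
A unit hogging moment at Q produces rotation L₁/(3EI) + L₂/(3EI) = 5.233/EI.
Compatibility: M_Q·(L₁+L₂)/(3EI) = θ_0, giving M_Q = 77.07 kN·m (hogging).
Span PQ, ΣM about P with M_Q applied at Q: R_Q^{PQ}·5.7 = 177.8 + 77.07, so R_Q^{PQ} = 44.72 kN and R_P = 104 − 44.72 = 59.28 kN.
Span QR, ΣM about R: R_Q^{QR}·10 = 234 + 77.07, so R_Q^{QR} = 31.11 kN and R_R = 39 − 31.11 = 7.893 kN.
R_Q = 44.72 + 31.11 = 75.83 kN.

R_Q = 75.83 kN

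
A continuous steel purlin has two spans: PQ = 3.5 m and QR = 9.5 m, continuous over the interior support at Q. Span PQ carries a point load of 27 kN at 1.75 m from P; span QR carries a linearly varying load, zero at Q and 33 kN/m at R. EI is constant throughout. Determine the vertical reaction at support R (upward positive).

R_R = 90.63 kN

Release continuity at Q by inserting a hinge; the redundant is the internal moment M_Q. The primary structure is two simply-supported spans PQ and QR.
Rotations at Q on the released spans (each span's end-slope, ×1/EI):
  span PQ: point load 27 at a = 1.75: Pab(L + a)/(6LEI) = 20.67/EI
  span QR: triangular load, peak 33: 7w₀L³/(360EI) = 550.1/EI
  relative rotation θ_0 = (20.67 + 550.1)/EI = 570.8/EI
A unit hogging moment at Q produces rotation L₁/(3EI) + L₂/(3EI) = 4.333/EI.
Slope continuity at Q: θ_0 = M_Q·4.333/EI, so M_Q = 570.8/4.333 = 131.7 kN·m (hogging).
Span QR, ΣM about R: R_Q^{QR}·9.5 = 496.4 + 131.7, so R_Q^{QR} = 66.12 kN and R_R = 156.8 − 66.12 = 90.63 kN.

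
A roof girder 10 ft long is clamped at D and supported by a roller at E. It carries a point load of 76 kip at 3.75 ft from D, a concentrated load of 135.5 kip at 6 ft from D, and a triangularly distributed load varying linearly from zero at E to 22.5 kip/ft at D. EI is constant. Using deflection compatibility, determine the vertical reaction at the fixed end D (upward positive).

R_D = 228.9 kip

Release the roller at E. Primary structure: cantilever fixed at D.
Deflection at E on the released cantilever, summing each load's contribution:
  point load 76 at a = 3.75: Pa²(3L − a)/(6EI) = 4676/EI
  point load 135.5 at a = 6: Pa²(3L − a)/(6EI) = 19512/EI
  triangular load, peak 22.5 at the fixed end: w₀L⁴/(30EI) = 7500/EI
  δ_0 = 31688/EI
Tip deflection under a unit load at E: L³/(3EI) = 333.3/EI.
Compatibility at E: δ_0 − R_E·δ_{EE} = 0, so R_E = 31688/333.3 = 95.06 kip.
Vertical equilibrium: R_D = ΣP − R_E = 324 − 95.06 = 228.9 kip.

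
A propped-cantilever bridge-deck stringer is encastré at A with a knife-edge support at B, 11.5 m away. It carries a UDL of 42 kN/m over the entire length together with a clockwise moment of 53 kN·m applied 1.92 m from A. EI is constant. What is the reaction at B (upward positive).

Remove the prop at B; the released (primary) structure is a cantilever built in at A.
Downward deflection at the released point B due to the loads:
  UDL 42: wL⁴/(8EI) = 91823/EI
  clockwise couple 53 at a = 1.92: M₀a(2L − a)/(2EI) = 1073/EI
  δ_0 = 92895/EI
Tip deflection under a unit load at B: L³/(3EI) = 507/EI.
The prop prevents deflection at B: R_B = δ_0/δ_{BB} = 92895/507 = 183.2 kN.

R_B = 183.2 kN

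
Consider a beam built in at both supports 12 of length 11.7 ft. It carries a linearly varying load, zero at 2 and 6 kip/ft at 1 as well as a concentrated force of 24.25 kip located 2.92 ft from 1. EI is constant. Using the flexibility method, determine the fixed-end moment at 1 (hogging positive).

Take the two fixed-end moments M_1, M_2 as redundants; the released structure is the simple span 12.
End rotations of the released simple span under the applied load (×1/EI):
  at 1: triangular load, peak 6: w₀L³/(45EI) = 213.5/EI
  at 2: triangular load, peak 6: 7w₀L³/(360EI) = 186.9/EI
  at 1: point load 24.25 at a = 2.92: Pab(L + b)/(6LEI) = 181.4/EI
  at 2: point load 24.25 at a = 2.92: Pab(L + a)/(6LEI) = 129.5/EI
  θ_10 = 394.9/EI,  θ_20 = 316.3/EI
Flexibility coefficients: a unit moment at one end gives L/(3EI) there and L/(6EI) at the far end, so f₁₁ = f₂₂ = 3.9/EI and f₁₂ = f₂₁ = 1.95/EI.
Compatibility — zero rotation at each built-in end:
  3.9 M_1 + 1.95 M_2 = 394.9
  1.95 M_1 + 3.9 M_2 = 316.3
Solving the pair gives M_1 = 80.94 kip·ft and M_2 = 40.64 kip·ft (hogging).

M_1 = 80.94 kip·ft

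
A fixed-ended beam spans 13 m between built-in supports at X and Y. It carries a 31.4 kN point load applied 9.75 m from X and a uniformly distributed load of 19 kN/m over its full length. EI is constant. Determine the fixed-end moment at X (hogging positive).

M_X = 286.7 kN·m

Take the two fixed-end moments M_X, M_Y as redundants; the released structure is the simple span XY.
End rotations of the released simple span under the applied load (×1/EI):
  at X: point load 31.4 at a = 9.75: Pab(L + b)/(6LEI) = 207.3/EI
  at Y: point load 31.4 at a = 9.75: Pab(L + a)/(6LEI) = 290.2/EI
  at X: UDL 19: wL³/(24EI) = 1739/EI
  at Y: UDL 19: wL³/(24EI) = 1739/EI
  θ_X0 = 1947/EI,  θ_Y0 = 2029/EI
Flexibility coefficients: a unit moment at one end gives L/(3EI) there and L/(6EI) at the far end, so f₁₁ = f₂₂ = 4.333/EI and f₁₂ = f₂₁ = 2.167/EI.
Compatibility — zero rotation at each built-in end:
  4.333 M_X + 2.167 M_Y = 1947
  2.167 M_X + 4.333 M_Y = 2029
Solving the pair gives M_X = 286.7 kN·m and M_Y = 325 kN·m (hogging).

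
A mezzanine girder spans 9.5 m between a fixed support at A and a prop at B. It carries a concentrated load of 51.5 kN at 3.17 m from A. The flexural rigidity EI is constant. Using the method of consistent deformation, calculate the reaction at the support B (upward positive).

Take the reaction at B as the redundant and release it; the primary structure is a cantilever fixed at A.
Deflection at B on the released cantilever, summing each load's contribution:
  point load 51.5 at a = 3.17: Pa²(3L − a)/(6EI) = 2185/EI
Flexibility coefficient — unit upward force at B: δ_{BB} = L³/(3EI) = 285.8/EI.
The prop prevents deflection at B: R_B = δ_0/δ_{BB} = 2185/285.8 = 7.645 kN.

R_B = 7.645 kN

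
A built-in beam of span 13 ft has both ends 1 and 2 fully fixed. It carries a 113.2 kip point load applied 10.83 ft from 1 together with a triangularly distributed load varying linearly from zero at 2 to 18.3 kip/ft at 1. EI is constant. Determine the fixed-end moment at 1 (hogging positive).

Release both end moments; the primary structure is a simply-supported span 12 with redundants M_1 and M_2.
On the primary (simply-supported) span, the end slopes from the loading are:
  at 1: point load 113.2 at a = 10.83: Pab(L + b)/(6LEI) = 517.4/EI
  at 2: point load 113.2 at a = 10.83: Pab(L + a)/(6LEI) = 812.8/EI
  at 1: triangular load, peak 18.3: w₀L³/(45EI) = 893.4/EI
  at 2: triangular load, peak 18.3: 7w₀L³/(360EI) = 781.8/EI
  θ_10 = 1411/EI,  θ_20 = 1595/EI
Flexibility coefficients: a unit moment at one end gives L/(3EI) there and L/(6EI) at the far end, so f₁₁ = f₂₂ = 4.333/EI and f₁₂ = f₂₁ = 2.167/EI.
Compatibility — zero rotation at each built-in end:
  4.333 M_1 + 2.167 M_2 = 1411
  2.167 M_1 + 4.333 M_2 = 1595
Solving the pair gives M_1 = 188.8 kip·ft and M_2 = 273.6 kip·ft (hogging).

M_1 = 188.8 kip·ft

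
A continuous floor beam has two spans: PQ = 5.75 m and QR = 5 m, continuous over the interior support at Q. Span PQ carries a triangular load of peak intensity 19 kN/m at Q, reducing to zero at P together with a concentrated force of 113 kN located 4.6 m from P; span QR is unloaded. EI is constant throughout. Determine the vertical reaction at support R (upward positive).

R_R = -14.49 kN

Insert a hinge at Q; M_Q is the redundant, and each span becomes simply supported.
Rotations at Q on the released spans (each span's end-slope, ×1/EI):
  span PQ: triangular load, peak 19: w₀L³/(45EI) = 80.27/EI
  span PQ: point load 113 at a = 4.6: Pab(L + a)/(6LEI) = 179.3/EI
  relative rotation θ_0 = (259.6 + 0)/EI = 259.6/EI
A unit hogging moment at Q produces rotation L₁/(3EI) + L₂/(3EI) = 3.583/EI.
Slope continuity at Q: θ_0 = M_Q·3.583/EI, so M_Q = 259.6/3.583 = 72.45 kN·m (hogging).
Span QR, ΣM about R: R_Q^{QR}·5 = 0 + 72.45, so R_Q^{QR} = 14.49 kN and R_R = 0 − 14.49 = -14.49 kN.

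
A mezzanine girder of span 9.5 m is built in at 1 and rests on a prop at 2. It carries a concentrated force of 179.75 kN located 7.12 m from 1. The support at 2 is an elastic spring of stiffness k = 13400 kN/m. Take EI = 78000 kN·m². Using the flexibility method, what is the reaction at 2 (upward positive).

R_2 = 111.3 kN

Release the roller at 2. Primary structure: cantilever fixed at 1.
Downward deflection at the released point 2 due to the loads:
  point load 179.75 at a = 7.12: Pa²(3L − a)/(6EI) = 32470/EI
Tip deflection under a unit load at 2: L³/(3EI) = 285.8/EI.
With EI = 78000 kN·m²: δ_0 = 0.41628 m and δ_{22} = 0.003664 m/kN.
Compatibility — the spring shortens by R_2/k under the reaction it provides: δ_0 − R_2·δ_{22} = R_2/k. With 1/k = 0.000075 m/kN, R_2 = δ_0 / (δ_{22} + 1/k) = 0.41628 / (0.003664 + 0.000075) = 111.3 kN.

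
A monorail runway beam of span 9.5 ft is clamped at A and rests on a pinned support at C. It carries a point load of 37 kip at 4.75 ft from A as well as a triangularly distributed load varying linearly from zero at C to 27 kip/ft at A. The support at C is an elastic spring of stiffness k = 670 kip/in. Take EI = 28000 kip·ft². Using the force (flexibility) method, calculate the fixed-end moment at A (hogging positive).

Release the roller at C. Primary structure: cantilever fixed at A.
Downward deflection at the released point C due to the loads:
  point load 37 at a = 4.75: Pa²(3L − a)/(6EI) = 3304/EI
  triangular load, peak 27 at the fixed end: w₀L⁴/(30EI) = 7331/EI
  δ_0 = 10635/EI
Tip deflection under a unit load at C: L³/(3EI) = 285.8/EI.
With EI = 28000 kip·ft²: δ_0 = 0.37982 ft and δ_{CC} = 0.010207 ft/kip.
Compatibility — the spring shortens by R_C/k under the reaction it provides: δ_0 − R_C·δ_{CC} = R_C/k. With 1/k = 1/(670×12) ft/kip = 0.000124 ft/kip, R_C = δ_0 / (δ_{CC} + 1/k) = 0.37982 / (0.010207 + 0.000124) = 36.76 kip.
Moment equilibrium about A: M_A = Σ(load moments about A) − R_C·L = 581.9 − 36.76×9.5 = 232.6 kip·ft.

M_A = 232.6 kip·ft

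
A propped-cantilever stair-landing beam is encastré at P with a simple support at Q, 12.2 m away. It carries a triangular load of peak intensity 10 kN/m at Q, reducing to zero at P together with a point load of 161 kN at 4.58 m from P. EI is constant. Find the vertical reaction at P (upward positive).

Remove the prop at Q; the released (primary) structure is a cantilever built in at P.
Primary-structure tip deflection at Q by superposition:
  triangular load, peak 10 at the free end: 11w₀L⁴/(120EI) = 20307/EI
  point load 161 at a = 4.58: Pa²(3L − a)/(6EI) = 18023/EI
  δ_0 = 38330/EI
Flexibility coefficient — unit upward force at Q: δ_{QQ} = L³/(3EI) = 605.3/EI.
Compatibility at Q: δ_0 − R_Q·δ_{QQ} = 0, so R_Q = 38330/605.3 = 63.33 kN.
Vertical equilibrium: R_P = ΣP − R_Q = 222 − 63.33 = 158.7 kN.

R_P = 158.7 kN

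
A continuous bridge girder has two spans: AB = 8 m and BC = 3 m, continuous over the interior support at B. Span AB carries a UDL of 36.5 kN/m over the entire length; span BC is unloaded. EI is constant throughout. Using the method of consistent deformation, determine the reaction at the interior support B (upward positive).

R_B = 243.3 kN

Insert a hinge at B; M_B is the redundant, and each span becomes simply supported.
Discontinuity in slope at B on the released structure — sum the simple-span end rotations:
  span AB: UDL 36.5: wL³/(24EI) = 778.7/EI
  relative rotation θ_0 = (778.7 + 0)/EI = 778.7/EI
A unit hogging moment at B produces rotation L₁/(3EI) + L₂/(3EI) = 3.667/EI.
Slope continuity at B: θ_0 = M_B·3.667/EI, so M_B = 778.7/3.667 = 212.4 kN·m (hogging).
Span AB, ΣM about A with M_B applied at B: R_B^{AB}·8 = 1168 + 212.4, so R_B^{AB} = 172.5 kN and R_A = 292 − 172.5 = 119.5 kN.
Span BC, ΣM about C: R_B^{BC}·3 = 0 + 212.4, so R_B^{BC} = 70.79 kN and R_C = 0 − 70.79 = -70.79 kN.
R_B = 172.5 + 70.79 = 243.3 kN.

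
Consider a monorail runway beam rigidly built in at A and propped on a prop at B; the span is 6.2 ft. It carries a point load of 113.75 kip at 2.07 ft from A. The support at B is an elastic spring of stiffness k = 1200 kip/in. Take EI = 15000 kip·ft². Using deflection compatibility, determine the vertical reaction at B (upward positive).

Remove the prop at B; the released (primary) structure is a cantilever built in at A.
Deflection at B on the released cantilever, summing each load's contribution:
  point load 113.75 at a = 2.07: Pa²(3L − a)/(6EI) = 1343/EI
Tip deflection under a unit load at B: L³/(3EI) = 79.44/EI.
With EI = 15000 kip·ft²: δ_0 = 0.08952 ft and δ_{BB} = 0.005296 ft/kip.
Compatibility — the spring shortens by R_B/k under the reaction it provides: δ_0 − R_B·δ_{BB} = R_B/k. With 1/k = 1/(1200×12) ft/kip = 0.000069 ft/kip, R_B = δ_0 / (δ_{BB} + 1/k) = 0.08952 / (0.005296 + 0.000069) = 16.68 kip.

R_B = 16.68 kip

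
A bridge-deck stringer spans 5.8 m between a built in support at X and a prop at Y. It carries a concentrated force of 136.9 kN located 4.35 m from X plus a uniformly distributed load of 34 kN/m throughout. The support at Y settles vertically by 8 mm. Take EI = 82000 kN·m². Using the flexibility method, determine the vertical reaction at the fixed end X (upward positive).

Take the reaction at Y as the redundant and release it; the primary structure is a cantilever fixed at X.
Deflection at Y on the released cantilever, summing each load's contribution:
  point load 136.9 at a = 4.35: Pa²(3L − a)/(6EI) = 5634/EI
  UDL 34: wL⁴/(8EI) = 4810/EI
  δ_0 = 10444/EI
Flexibility coefficient — unit upward force at Y: δ_{YY} = L³/(3EI) = 65.04/EI.
With EI = 82000 kN·m²: δ_0 = 0.12736 m and δ_{YY} = 0.000793 m/kN.
Compatibility — the beam at Y must follow the support down by 0.008 m: δ_0 − R_Y·δ_{YY} = 0.008, so R_Y = (0.12736 − 0.008)/0.000793 = 150.5 kN.
Vertical equilibrium: R_X = ΣP − R_Y = 334.1 − 150.5 = 183.6 kN.

R_X = 183.6 kN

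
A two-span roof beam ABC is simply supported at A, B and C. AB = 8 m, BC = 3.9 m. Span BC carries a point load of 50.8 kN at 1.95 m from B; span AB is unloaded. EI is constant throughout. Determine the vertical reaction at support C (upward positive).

R_C = 22.28 kN

Insert a hinge at B; M_B is the redundant, and each span becomes simply supported.
Discontinuity in slope at B on the released structure — sum the simple-span end rotations:
  span BC: point load 50.8 at a = 1.95: Pab(L + b)/(6LEI) = 48.29/EI
  relative rotation θ_0 = (0 + 48.29)/EI = 48.29/EI
A unit hogging moment at B produces rotation L₁/(3EI) + L₂/(3EI) = 3.967/EI.
Slope continuity at B: θ_0 = M_B·3.967/EI, so M_B = 48.29/3.967 = 12.17 kN·m (hogging).
Span BC, ΣM about C: R_B^{BC}·3.9 = 99.06 + 12.17, so R_B^{BC} = 28.52 kN and R_C = 50.8 − 28.52 = 22.28 kN.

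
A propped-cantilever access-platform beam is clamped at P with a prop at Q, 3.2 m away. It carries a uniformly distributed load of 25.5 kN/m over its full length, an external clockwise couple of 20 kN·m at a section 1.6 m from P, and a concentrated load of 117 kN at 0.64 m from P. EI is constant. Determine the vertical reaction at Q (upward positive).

Remove the prop at Q; the released (primary) structure is a cantilever built in at P.
Primary-structure tip deflection at Q by superposition:
  UDL 25.5: wL⁴/(8EI) = 334.2/EI
  clockwise couple 20 at a = 1.6: M₀a(2L − a)/(2EI) = 76.8/EI
  point load 117 at a = 0.64: Pa²(3L − a)/(6EI) = 71.57/EI
  δ_0 = 482.6/EI
Tip deflection under a unit load at Q: L³/(3EI) = 10.92/EI.
Compatibility at Q: δ_0 − R_Q·δ_{QQ} = 0, so R_Q = 482.6/10.92 = 44.18 kN.

R_Q = 44.18 kN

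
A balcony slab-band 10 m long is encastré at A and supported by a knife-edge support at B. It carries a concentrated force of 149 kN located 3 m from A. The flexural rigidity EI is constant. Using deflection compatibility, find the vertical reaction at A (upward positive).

Take the reaction at B as the redundant and release it; the primary structure is a cantilever fixed at A.
Free-end deflection of the primary structure under the applied loading (downward +):
  point load 149 at a = 3: Pa²(3L − a)/(6EI) = 6034/EI
Tip deflection under a unit load at B: L³/(3EI) = 333.3/EI.
The prop prevents deflection at B: R_B = δ_0/δ_{BB} = 6034/333.3 = 18.1 kN.
Vertical equilibrium: R_A = ΣP − R_B = 149 − 18.1 = 130.9 kN.

R_A = 130.9 kN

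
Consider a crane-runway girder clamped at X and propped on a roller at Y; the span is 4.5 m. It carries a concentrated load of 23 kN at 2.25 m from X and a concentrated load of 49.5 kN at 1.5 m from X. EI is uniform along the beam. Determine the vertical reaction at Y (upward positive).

Take the reaction at Y as the redundant and release it; the primary structure is a cantilever fixed at X.
Primary-structure tip deflection at Y by superposition:
  point load 23 at a = 2.25: Pa²(3L − a)/(6EI) = 218.3/EI
  point load 49.5 at a = 1.5: Pa²(3L − a)/(6EI) = 222.8/EI
  δ_0 = 441.1/EI
Flexibility coefficient — unit upward force at Y: δ_{YY} = L³/(3EI) = 30.38/EI.
Compatibility at Y: δ_0 − R_Y·δ_{YY} = 0, so R_Y = 441.1/30.38 = 14.52 kN.

R_Y = 14.52 kN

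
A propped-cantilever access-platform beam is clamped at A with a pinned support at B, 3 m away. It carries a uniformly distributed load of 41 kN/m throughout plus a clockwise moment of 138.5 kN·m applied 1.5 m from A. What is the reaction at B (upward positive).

R_B = 98.06 kN

Take the reaction at B as the redundant and release it; the primary structure is a cantilever fixed at A.
Primary-structure tip deflection at B by superposition:
  UDL 41: wL⁴/(8EI) = 415.1/EI
  clockwise couple 138.5 at a = 1.5: M₀a(2L − a)/(2EI) = 467.4/EI
  δ_0 = 882.6/EI
Tip deflection under a unit load at B: L³/(3EI) = 9/EI.
The prop prevents deflection at B: R_B = δ_0/δ_{BB} = 882.6/9 = 98.06 kN.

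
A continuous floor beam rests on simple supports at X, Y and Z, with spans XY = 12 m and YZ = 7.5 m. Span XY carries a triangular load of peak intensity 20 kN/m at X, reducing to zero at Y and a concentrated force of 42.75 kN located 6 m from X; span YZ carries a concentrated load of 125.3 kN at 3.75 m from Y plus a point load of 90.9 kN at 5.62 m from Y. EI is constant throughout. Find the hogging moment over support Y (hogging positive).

Take M_Y as the redundant. Released structure: two simple spans XY and YZ with a hinge at Y.
Discontinuity in slope at Y on the released structure — sum the simple-span end rotations:
  span XY: triangular load, peak 20: 7w₀L³/(360EI) = 672/EI
  span XY: point load 42.75 at a = 6: Pab(L + a)/(6LEI) = 384.8/EI
  span YZ: point load 125.3 at a = 3.75: Pab(L + b)/(6LEI) = 440.5/EI
  span YZ: point load 90.9 at a = 5.62: Pab(L + b)/(6LEI) = 200.2/EI
  relative rotation θ_0 = (1057 + 640.7)/EI = 1697/EI
A unit hogging moment at Y produces rotation L₁/(3EI) + L₂/(3EI) = 6.5/EI.
Compatibility: M_Y·(L₁+L₂)/(3EI) = θ_0, giving M_Y = 261.1 kN·m (hogging).

M_Y = 261.1 kN·m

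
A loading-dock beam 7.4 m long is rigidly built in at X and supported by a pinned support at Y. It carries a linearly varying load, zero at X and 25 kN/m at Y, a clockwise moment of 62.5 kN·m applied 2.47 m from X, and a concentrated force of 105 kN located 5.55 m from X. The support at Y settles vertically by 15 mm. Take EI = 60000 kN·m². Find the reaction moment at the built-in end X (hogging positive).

M_X = 230.6 kN·m

Take the reaction at Y as the redundant and release it; the primary structure is a cantilever fixed at X.
Primary-structure tip deflection at Y by superposition:
  triangular load, peak 25 at the free end: 11w₀L⁴/(120EI) = 6872/EI
  clockwise couple 62.5 at a = 2.47: M₀a(2L − a)/(2EI) = 951.7/EI
  point load 105 at a = 5.55: Pa²(3L − a)/(6EI) = 8975/EI
  δ_0 = 16799/EI
Flexibility coefficient — unit upward force at Y: δ_{YY} = L³/(3EI) = 135.1/EI.
With EI = 60000 kN·m²: δ_0 = 0.27998 m and δ_{YY} = 0.002251 m/kN.
Compatibility — the beam at Y must follow the support down by 0.015 m: δ_0 − R_Y·δ_{YY} = 0.015, so R_Y = (0.27998 − 0.015)/0.002251 = 117.7 kN.
Moment equilibrium about X: M_X = Σ(load moments about X) − R_Y·L = 1102 − 117.7×7.4 = 230.6 kN·m.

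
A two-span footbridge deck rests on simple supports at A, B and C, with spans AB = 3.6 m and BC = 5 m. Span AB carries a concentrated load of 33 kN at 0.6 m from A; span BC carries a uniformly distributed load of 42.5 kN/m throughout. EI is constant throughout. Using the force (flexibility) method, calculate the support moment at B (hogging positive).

M_B = 81.25 kN·m

Release continuity at B by inserting a hinge; the redundant is the internal moment M_B. The primary structure is two simply-supported spans AB and BC.
Rotations at B on the released spans (each span's end-slope, ×1/EI):
  span AB: point load 33 at a = 0.6: Pab(L + a)/(6LEI) = 11.55/EI
  span BC: UDL 42.5: wL³/(24EI) = 221.4/EI
  relative rotation θ_0 = (11.55 + 221.4)/EI = 232.9/EI
A unit hogging moment at B produces rotation L₁/(3EI) + L₂/(3EI) = 2.867/EI.
Slope continuity at B: θ_0 = M_B·2.867/EI, so M_B = 232.9/2.867 = 81.25 kN·m (hogging).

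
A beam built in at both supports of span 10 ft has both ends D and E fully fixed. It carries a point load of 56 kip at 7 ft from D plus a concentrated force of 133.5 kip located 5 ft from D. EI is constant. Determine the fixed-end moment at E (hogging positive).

M_E = 249.2 kip·ft

Release both end moments; the primary structure is a simply-supported span DE with redundants M_D and M_E.
On the primary (simply-supported) span, the end slopes from the loading are:
  at D: point load 56 at a = 7: Pab(L + b)/(6LEI) = 254.8/EI
  at E: point load 56 at a = 7: Pab(L + a)/(6LEI) = 333.2/EI
  at D: point load 133.5 at a = 5: Pab(L + b)/(6LEI) = 834.4/EI
  at E: point load 133.5 at a = 5: Pab(L + a)/(6LEI) = 834.4/EI
  θ_D0 = 1089/EI,  θ_E0 = 1168/EI
Flexibility coefficients: a unit moment at one end gives L/(3EI) there and L/(6EI) at the far end, so f₁₁ = f₂₂ = 3.333/EI and f₁₂ = f₂₁ = 1.667/EI.
Compatibility — zero rotation at each built-in end:
  3.333 M_D + 1.667 M_E = 1089
  1.667 M_D + 3.333 M_E = 1168
Solving the pair gives M_D = 202.2 kip·ft and M_E = 249.2 kip·ft (hogging).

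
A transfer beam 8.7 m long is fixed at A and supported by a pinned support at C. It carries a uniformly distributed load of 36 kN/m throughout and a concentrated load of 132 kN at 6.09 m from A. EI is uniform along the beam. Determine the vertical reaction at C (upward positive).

R_C = 191.8 kN

Remove the prop at C; the released (primary) structure is a cantilever built in at A.
Primary-structure tip deflection at C by superposition:
  UDL 36: wL⁴/(8EI) = 25780/EI
  point load 132 at a = 6.09: Pa²(3L − a)/(6EI) = 16327/EI
  δ_0 = 42107/EI
Tip deflection under a unit load at C: L³/(3EI) = 219.5/EI.
The prop prevents deflection at C: R_C = δ_0/δ_{CC} = 42107/219.5 = 191.8 kN.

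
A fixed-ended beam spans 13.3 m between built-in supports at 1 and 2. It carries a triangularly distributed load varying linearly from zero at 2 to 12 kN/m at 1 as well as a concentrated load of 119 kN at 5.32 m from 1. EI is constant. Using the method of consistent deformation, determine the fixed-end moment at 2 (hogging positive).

Release both end moments; the primary structure is a simply-supported span 12 with redundants M_1 and M_2.
Simple-span end rotations at 1 and 2 under the given loads:
  at 1: triangular load, peak 12: w₀L³/(45EI) = 627.4/EI
  at 2: triangular load, peak 12: 7w₀L³/(360EI) = 548.9/EI
  at 1: point load 119 at a = 5.32: Pab(L + b)/(6LEI) = 1347/EI
  at 2: point load 119 at a = 5.32: Pab(L + a)/(6LEI) = 1179/EI
  θ_10 = 1975/EI,  θ_20 = 1728/EI
Flexibility coefficients: a unit moment at one end gives L/(3EI) there and L/(6EI) at the far end, so f₁₁ = f₂₂ = 4.433/EI and f₁₂ = f₂₁ = 2.217/EI.
Compatibility — zero rotation at each built-in end:
  4.433 M_1 + 2.217 M_2 = 1975
  2.217 M_1 + 4.433 M_2 = 1728
Solving the pair gives M_1 = 334 kN·m and M_2 = 222.7 kN·m (hogging).

M_2 = 222.7 kN·m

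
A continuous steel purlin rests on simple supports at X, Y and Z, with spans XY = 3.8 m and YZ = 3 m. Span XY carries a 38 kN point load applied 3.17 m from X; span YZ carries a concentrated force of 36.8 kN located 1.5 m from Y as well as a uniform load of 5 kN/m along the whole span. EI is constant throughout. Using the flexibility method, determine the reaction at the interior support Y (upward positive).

R_Y = 70.63 kN

Insert a hinge at Y; M_Y is the redundant, and each span becomes simply supported.
Rotations at Y on the released spans (each span's end-slope, ×1/EI):
  span XY: point load 38 at a = 3.17: Pab(L + a)/(6LEI) = 23.2/EI
  span YZ: point load 36.8 at a = 1.5: Pab(L + b)/(6LEI) = 20.7/EI
  span YZ: UDL 5: wL³/(24EI) = 5.625/EI
  relative rotation θ_0 = (23.2 + 26.32)/EI = 49.52/EI
A unit hogging moment at Y produces rotation L₁/(3EI) + L₂/(3EI) = 2.267/EI.
Compatibility: M_Y·(L₁+L₂)/(3EI) = θ_0, giving M_Y = 21.85 kN·m (hogging).
Span XY, ΣM about X with M_Y applied at Y: R_Y^{XY}·3.8 = 120.5 + 21.85, so R_Y^{XY} = 37.45 kN and R_X = 38 − 37.45 = 0.5502 kN.
Span YZ, ΣM about Z: R_Y^{YZ}·3 = 77.7 + 21.85, so R_Y^{YZ} = 33.18 kN and R_Z = 51.8 − 33.18 = 18.62 kN.
R_Y = 37.45 + 33.18 = 70.63 kN.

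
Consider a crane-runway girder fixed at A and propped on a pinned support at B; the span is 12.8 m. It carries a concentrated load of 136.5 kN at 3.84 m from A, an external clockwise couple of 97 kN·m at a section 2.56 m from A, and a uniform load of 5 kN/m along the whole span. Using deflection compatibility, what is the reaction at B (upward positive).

R_B = 44.68 kN

Release the roller at B. Primary structure: cantilever fixed at A.
Primary-structure tip deflection at B by superposition:
  point load 136.5 at a = 3.84: Pa²(3L − a)/(6EI) = 11594/EI
  clockwise couple 97 at a = 2.56: M₀a(2L − a)/(2EI) = 2861/EI
  UDL 5: wL⁴/(8EI) = 16777/EI
  δ_0 = 31231/EI
Tip deflection under a unit load at B: L³/(3EI) = 699.1/EI.
The prop prevents deflection at B: R_B = δ_0/δ_{BB} = 31231/699.1 = 44.68 kN.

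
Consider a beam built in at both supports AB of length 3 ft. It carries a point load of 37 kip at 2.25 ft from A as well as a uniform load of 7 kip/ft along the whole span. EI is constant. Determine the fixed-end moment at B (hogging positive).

Take the two fixed-end moments M_A, M_B as redundants; the released structure is the simple span AB.
End rotations of the released simple span under the applied load (×1/EI):
  at A: point load 37 at a = 2.25: Pab(L + b)/(6LEI) = 13.01/EI
  at B: point load 37 at a = 2.25: Pab(L + a)/(6LEI) = 18.21/EI
  at A: UDL 7: wL³/(24EI) = 7.875/EI
  at B: UDL 7: wL³/(24EI) = 7.875/EI
  θ_A0 = 20.88/EI,  θ_B0 = 26.09/EI
Flexibility coefficients: a unit moment at one end gives L/(3EI) there and L/(6EI) at the far end, so f₁₁ = f₂₂ = 1/EI and f₁₂ = f₂₁ = 0.5/EI.
Compatibility — zero rotation at each built-in end:
  1 M_A + 0.5 M_B = 20.88
  0.5 M_A + 1 M_B = 26.09
Solving the pair gives M_A = 10.45 kip·ft and M_B = 20.86 kip·ft (hogging).

M_B = 20.86 kip·ft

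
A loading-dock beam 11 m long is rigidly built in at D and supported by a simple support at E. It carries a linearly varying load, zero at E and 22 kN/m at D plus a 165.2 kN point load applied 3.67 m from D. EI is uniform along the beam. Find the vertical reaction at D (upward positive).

Choose R_E as the redundant. The primary structure is the cantilever fixed at D.
Downward deflection at the released point E due to the loads:
  triangular load, peak 22 at the fixed end: w₀L⁴/(30EI) = 10737/EI
  point load 165.2 at a = 3.67: Pa²(3L − a)/(6EI) = 10877/EI
  δ_0 = 21614/EI
Flexibility coefficient — unit upward force at E: δ_{EE} = L³/(3EI) = 443.7/EI.
Compatibility at E: δ_0 − R_E·δ_{EE} = 0, so R_E = 21614/443.7 = 48.72 kN.
Vertical equilibrium: R_D = ΣP − R_E = 286.2 − 48.72 = 237.5 kN.

R_D = 237.5 kN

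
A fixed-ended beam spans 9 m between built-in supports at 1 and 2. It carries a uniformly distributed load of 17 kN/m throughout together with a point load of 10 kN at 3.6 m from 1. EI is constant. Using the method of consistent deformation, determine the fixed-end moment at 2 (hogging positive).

M_2 = 123.4 kN·m

Take the two fixed-end moments M_1, M_2 as redundants; the released structure is the simple span 12.
End rotations of the released simple span under the applied load (×1/EI):
  at 1: UDL 17: wL³/(24EI) = 516.4/EI
  at 2: UDL 17: wL³/(24EI) = 516.4/EI
  at 1: point load 10 at a = 3.6: Pab(L + b)/(6LEI) = 51.84/EI
  at 2: point load 10 at a = 3.6: Pab(L + a)/(6LEI) = 45.36/EI
  θ_10 = 568.2/EI,  θ_20 = 561.7/EI
Flexibility coefficients: a unit moment at one end gives L/(3EI) there and L/(6EI) at the far end, so f₁₁ = f₂₂ = 3/EI and f₁₂ = f₂₁ = 1.5/EI.
Compatibility — zero rotation at each built-in end:
  3 M_1 + 1.5 M_2 = 568.2
  1.5 M_1 + 3 M_2 = 561.7
Solving the pair gives M_1 = 127.7 kN·m and M_2 = 123.4 kN·m (hogging).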